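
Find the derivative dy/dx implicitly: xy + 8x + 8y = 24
Differentiate both sides with respect to x, treating y as y(x). By the chain rule, any term containing y contributes a factor of y' = dy/dx when we differentiate it.

Move every term to one side and write the relation as F(x, y) = 0. Term by term,
  d/dx[xy] = x·y' + y
  d/dx[8x] = 8
  d/dx[8y] = 8·y'
  d/dx[-24] = 0

The pieces without y' make up ∂F/∂x and the coefficient of y' is ∂F/∂y:
  ∂F/∂x = y + 8,
  ∂F/∂y = x + 8.

Since d/dx[F] = ∂F/∂x + (∂F/∂y)·y' = 0, solve for y':
  (∂F/∂y)·y' = -∂F/∂x
  dy/dx = -(∂F/∂x)/(∂F/∂y) = -(y + 8)/(x + 8) = (-y - 8)/(x + 8)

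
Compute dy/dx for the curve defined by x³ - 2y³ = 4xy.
Differentiate both sides with respect to x, treating y as y(x). By the chain rule, any term containing y contributes a factor of y' = dy/dx when we differentiate it.

Move every term to one side and write the relation as F(x, y) = 0. Term by term,
  d/dx[x^3] = 3x^2
  d/dx[-4xy] = -4x·y' - 4y
  d/dx[-2y^3] = -6y^2·y'

The pieces without y' make up ∂F/∂x and the coefficient of y' is ∂F/∂y:
  ∂F/∂x = 3x^2 - 4y,
  ∂F/∂y = -4x - 6y^2.

Since d/dx[F] = ∂F/∂x + (∂F/∂y)·y' = 0, solve for y':
  (∂F/∂y)·y' = -∂F/∂x
  dy/dx = -(∂F/∂x)/(∂F/∂y) = -(3x^2 - 4y)/(-4x - 6y^2) = (3x^2 - 4y)/(2(2x + 3y^2))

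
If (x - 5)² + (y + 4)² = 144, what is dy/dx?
Take d/dx of both sides. Since y is implicitly a function of x, the chain rule attaches a y' = dy/dx factor whenever we differentiate through y.

Set F(x, y) = (left side) − (right side), so the curve is F = 0. Differentiating each term of F:
  d/dx[(x - 5)^2] = 2x - 10
  d/dx[(y + 4)^2] = 2·y'(y + 4)
  d/dx[-144] = 0

Collecting, the y'-free part is the partial derivative in x and the y' coefficient is the partial derivative in y:
  ∂F/∂x = 2x - 10
  ∂F/∂y = 2y + 8

so d/dx[F(x, y(x))] = ∂F/∂x + (∂F/∂y)·y' = 0. Rearranging,
  dy/dx = -(∂F/∂x)/(∂F/∂y) = -(2x - 10)/(2y + 8) = (5 - x)/(y + 4)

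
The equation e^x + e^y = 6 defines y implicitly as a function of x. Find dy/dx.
Differentiate both sides with respect to x, treating y as y(x). By the chain rule, any term containing y contributes a factor of y' = dy/dx when we differentiate it.

Move every term to one side and write the relation as F(x, y) = 0. Term by term,
  d/dx[e^(x)] = e^(x)
  d/dx[e^(y)] = y'·e^(y)
  d/dx[-6] = 0

The pieces without y' make up ∂F/∂x and the coefficient of y' is ∂F/∂y:
  ∂F/∂x = e^(x),
  ∂F/∂y = e^(y).

Since d/dx[F] = ∂F/∂x + (∂F/∂y)·y' = 0, solve for y':
  (∂F/∂y)·y' = -∂F/∂x
  dy/dx = -(∂F/∂x)/(∂F/∂y) = -(e^(x))/(e^(y)) = -e^(x - y)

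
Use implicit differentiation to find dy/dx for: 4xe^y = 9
Take d/dx of both sides. Since y is implicitly a function of x, the chain rule attaches a y' = dy/dx factor whenever we differentiate through y.

Set F(x, y) = (left side) − (right side), so the curve is F = 0. Differentiating each term of F:
  d/dx[4x·e^(y)] = 4x·y'·e^(y) + 4e^(y)
  d/dx[-9] = 0

Collecting, the y'-free part is the partial derivative in x and the y' coefficient is the partial derivative in y:
  ∂F/∂x = 4e^(y)
  ∂F/∂y = 4x·e^(y)

so d/dx[F(x, y(x))] = ∂F/∂x + (∂F/∂y)·y' = 0. Rearranging,
  dy/dx = -(∂F/∂x)/(∂F/∂y) = -(4e^(y))/(4x·e^(y)) = -1/x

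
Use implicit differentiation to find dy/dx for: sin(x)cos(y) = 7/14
Differentiate both sides with respect to x, treating y as y(x). By the chain rule, any term containing y contributes a factor of y' = dy/dx when we differentiate it.

Move every term to one side and write the relation as F(x, y) = 0. Term by term,
  d/dx[sin(x)·cos(y)] = -y'·sin(x)·sin(y) + cos(x)·cos(y)
  d/dx[-1/2] = 0

The pieces without y' make up ∂F/∂x and the coefficient of y' is ∂F/∂y:
  ∂F/∂x = cos(x)·cos(y),
  ∂F/∂y = -sin(x)·sin(y).

Since d/dx[F] = ∂F/∂x + (∂F/∂y)·y' = 0, solve for y':
  (∂F/∂y)·y' = -∂F/∂x
  dy/dx = -(∂F/∂x)/(∂F/∂y) = -(cos(x)·cos(y))/(-sin(x)·sin(y)) = 1/(tan(x)·tan(y))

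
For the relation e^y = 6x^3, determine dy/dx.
Apply d/dx to both sides, remembering that y depends on x. Each occurrence of y therefore brings in a y' = dy/dx via the chain rule.

With F(x, y) equal to the left-hand side minus the right, differentiate F term by term:
  d/dx[-6x^3] = -18x^2
  d/dx[e^(y)] = y'·e^(y)
Adding these up, d/dx[F] = 0 becomes
  (-18x^2) + (e^(y))·y' = 0,
so isolating y',
  dy/dx = -(-18x^2)/(e^(y)) = 18x^2e^(-y)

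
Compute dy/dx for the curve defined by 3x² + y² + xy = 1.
Take d/dx of both sides. Since y is implicitly a function of x, the chain rule attaches a y' = dy/dx factor whenever we differentiate through y.

Set F(x, y) = (left side) − (right side), so the curve is F = 0. Differentiating each term of F:
  d/dx[3x^2] = 6x
  d/dx[xy] = x·y' + y
  d/dx[y^2] = 2y·y'
  d/dx[-1] = 0

Collecting, the y'-free part is the partial derivative in x and the y' coefficient is the partial derivative in y:
  ∂F/∂x = 6x + y
  ∂F/∂y = x + 2y

so d/dx[F(x, y(x))] = ∂F/∂x + (∂F/∂y)·y' = 0. Rearranging,
  dy/dx = -(∂F/∂x)/(∂F/∂y) = -(6x + y)/(x + 2y) = (-6x - y)/(x + 2y)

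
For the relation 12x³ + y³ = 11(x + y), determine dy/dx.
Differentiate both sides with respect to x, treating y as y(x). By the chain rule, any term containing y contributes a factor of y' = dy/dx when we differentiate it.

Move every term to one side and write the relation as F(x, y) = 0. Term by term,
  d/dx[12x^3] = 36x^2
  d/dx[-11x] = -11
  d/dx[y^3] = 3y^2·y'
  d/dx[-11y] = -11·y'

The pieces without y' make up ∂F/∂x and the coefficient of y' is ∂F/∂y:
  ∂F/∂x = 36x^2 - 11,
  ∂F/∂y = 3y^2 - 11.

Since d/dx[F] = ∂F/∂x + (∂F/∂y)·y' = 0, solve for y':
  (∂F/∂y)·y' = -∂F/∂x
  dy/dx = -(∂F/∂x)/(∂F/∂y) = -(36x^2 - 11)/(3y^2 - 11) = (11 - 36x^2)/(3y^2 - 11)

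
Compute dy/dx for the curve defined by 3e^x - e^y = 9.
Take d/dx of both sides. Since y is implicitly a function of x, the chain rule attaches a y' = dy/dx factor whenever we differentiate through y.

Set F(x, y) = (left side) − (right side), so the curve is F = 0. Differentiating each term of F:
  d/dx[3e^(x)] = 3e^(x)
  d/dx[-e^(y)] = -y'·e^(y)
  d/dx[-9] = 0

Collecting, the y'-free part is the partial derivative in x and the y' coefficient is the partial derivative in y:
  ∂F/∂x = 3e^(x)
  ∂F/∂y = -e^(y)

so d/dx[F(x, y(x))] = ∂F/∂x + (∂F/∂y)·y' = 0. Rearranging,
  dy/dx = -(∂F/∂x)/(∂F/∂y) = -(3e^(x))/(-e^(y)) = 3e^(x - y)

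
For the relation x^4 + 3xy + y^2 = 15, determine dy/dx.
Take d/dx of both sides. Since y is implicitly a function of x, the chain rule attaches a y' = dy/dx factor whenever we differentiate through y.

Set F(x, y) = (left side) − (right side), so the curve is F = 0. Differentiating each term of F:
  d/dx[x^4] = 4x^3
  d/dx[3xy] = 3x·y' + 3y
  d/dx[y^2] = 2y·y'
  d/dx[-15] = 0

Collecting, the y'-free part is the partial derivative in x and the y' coefficient is the partial derivative in y:
  ∂F/∂x = 4x^3 + 3y
  ∂F/∂y = 3x + 2y

so d/dx[F(x, y(x))] = ∂F/∂x + (∂F/∂y)·y' = 0. Rearranging,
  dy/dx = -(∂F/∂x)/(∂F/∂y) = -(4x^3 + 3y)/(3x + 2y) = (-4x^3 - 3y)/(3x + 2y)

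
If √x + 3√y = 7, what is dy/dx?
Apply d/dx to both sides, remembering that y depends on x. Each occurrence of y therefore brings in a y' = dy/dx via the chain rule.

With F(x, y) equal to the left-hand side minus the right, differentiate F term by term:
  d/dx[√(x)] = 1/(2√(x))
  d/dx[3√(y)] = 3·y'/(2√(y))
  d/dx[-7] = 0
Adding these up, d/dx[F] = 0 becomes
  (1/(2√(x))) + (3/(2√(y)))·y' = 0,
so isolating y',
  dy/dx = -(1/(2√(x)))/(3/(2√(y))) = -√(y)/(3√(x))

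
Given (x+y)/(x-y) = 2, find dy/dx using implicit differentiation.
Differentiate both sides with respect to x, treating y as y(x). By the chain rule, any term containing y contributes a factor of y' = dy/dx when we differentiate it.

Move every term to one side and write the relation as F(x, y) = 0. Term by term,
  d/dx[(x + y)/(x - y)] = (y' + 1)/(x - y) + (x + y)(y' - 1)/(x - y)^2
  d/dx[-2] = 0

The pieces without y' make up ∂F/∂x and the coefficient of y' is ∂F/∂y:
  ∂F/∂x = 1/(x - y) - (x + y)/(x - y)^2,
  ∂F/∂y = 1/(x - y) + (x + y)/(x - y)^2.

Since d/dx[F] = ∂F/∂x + (∂F/∂y)·y' = 0, solve for y':
  (∂F/∂y)·y' = -∂F/∂x
  dy/dx = -(∂F/∂x)/(∂F/∂y) = -(1/(x - y) - (x + y)/(x - y)^2)/(1/(x - y) + (x + y)/(x - y)^2)
        = -(-2y/(x - y)^2)/(2x/(x - y)^2) = y/x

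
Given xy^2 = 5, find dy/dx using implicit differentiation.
Differentiate the relation implicitly: treat y = y(x) and apply the chain rule, so every y-derivative picks up a y' = dy/dx factor.

With everything moved to the left-hand side, differentiate term by term:
  d/dx[xy^2] = 2xy·y' + y^2
  d/dx[-5] = 0

Separating the contributions that come from x directly and those that come through y:
  without y':      y^2
  multiplying y':  2xy

so (y^2) + (2xy)·y' = 0, and therefore
  dy/dx = -(y^2)/(2xy) = -y/(2x)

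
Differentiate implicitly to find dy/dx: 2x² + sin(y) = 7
Differentiate both sides with respect to x, treating y as y(x). By the chain rule, any term containing y contributes a factor of y' = dy/dx when we differentiate it.

Move every term to one side and write the relation as F(x, y) = 0. Term by term,
  d/dx[2x^2] = 4x
  d/dx[sin(y)] = y'·cos(y)
  d/dx[-7] = 0

The pieces without y' make up ∂F/∂x and the coefficient of y' is ∂F/∂y:
  ∂F/∂x = 4x,
  ∂F/∂y = cos(y).

Since d/dx[F] = ∂F/∂x + (∂F/∂y)·y' = 0, solve for y':
  (∂F/∂y)·y' = -∂F/∂x
  dy/dx = -(∂F/∂x)/(∂F/∂y) = -(4x)/(cos(y)) = -4x/cos(y)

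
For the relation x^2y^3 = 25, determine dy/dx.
Differentiate both sides with respect to x, treating y as y(x). By the chain rule, any term containing y contributes a factor of y' = dy/dx when we differentiate it.

Move every term to one side and write the relation as F(x, y) = 0. Term by term,
  d/dx[x^2y^3] = 3x^2y^2·y' + 2xy^3
  d/dx[-25] = 0

The pieces without y' make up ∂F/∂x and the coefficient of y' is ∂F/∂y:
  ∂F/∂x = 2xy^3,
  ∂F/∂y = 3x^2y^2.

Since d/dx[F] = ∂F/∂x + (∂F/∂y)·y' = 0, solve for y':
  (∂F/∂y)·y' = -∂F/∂x
  dy/dx = -(∂F/∂x)/(∂F/∂y) = -(2xy^3)/(3x^2y^2) = -2y/(3x)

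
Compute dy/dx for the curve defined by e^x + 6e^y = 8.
Take d/dx of both sides. Since y is implicitly a function of x, the chain rule attaches a y' = dy/dx factor whenever we differentiate through y.

Set F(x, y) = (left side) − (right side), so the curve is F = 0. Differentiating each term of F:
  d/dx[e^(x)] = e^(x)
  d/dx[6e^(y)] = 6·y'·e^(y)
  d/dx[-8] = 0

Collecting, the y'-free part is the partial derivative in x and the y' coefficient is the partial derivative in y:
  ∂F/∂x = e^(x)
  ∂F/∂y = 6e^(y)

so d/dx[F(x, y(x))] = ∂F/∂x + (∂F/∂y)·y' = 0. Rearranging,
  dy/dx = -(∂F/∂x)/(∂F/∂y) = -(e^(x))/(6e^(y)) = -e^(x - y)/6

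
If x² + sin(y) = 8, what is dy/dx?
Differentiate the relation implicitly: treat y = y(x) and apply the chain rule, so every y-derivative picks up a y' = dy/dx factor.

With everything moved to the left-hand side, differentiate term by term:
  d/dx[x^2] = 2x
  d/dx[sin(y)] = y'·cos(y)
  d/dx[-8] = 0

Separating the contributions that come from x directly and those that come through y:
  without y':      2x
  multiplying y':  cos(y)

so (2x) + (cos(y))·y' = 0, and therefore
  dy/dx = -(2x)/(cos(y)) = -2x/cos(y)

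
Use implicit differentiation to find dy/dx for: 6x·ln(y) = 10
Differentiate both sides with respect to x, treating y as y(x). By the chain rule, any term containing y contributes a factor of y' = dy/dx when we differentiate it.

Move every term to one side and write the relation as F(x, y) = 0. Term by term,
  d/dx[6x·ln(y)] = 6x·y'/y + 6ln(y)
  d/dx[-10] = 0

The pieces without y' make up ∂F/∂x and the coefficient of y' is ∂F/∂y:
  ∂F/∂x = 6ln(y),
  ∂F/∂y = 6x/y.

Since d/dx[F] = ∂F/∂x + (∂F/∂y)·y' = 0, solve for y':
  (∂F/∂y)·y' = -∂F/∂x
  dy/dx = -(∂F/∂x)/(∂F/∂y) = -(6ln(y))/(6x/y) = -y·ln(y)/x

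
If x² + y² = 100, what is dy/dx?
Differentiate both sides with respect to x, treating y as y(x). By the chain rule, any term containing y contributes a factor of y' = dy/dx when we differentiate it.

Move every term to one side and write the relation as F(x, y) = 0. Term by term,
  d/dx[x^2] = 2x
  d/dx[y^2] = 2y·y'
  d/dx[-100] = 0

The pieces without y' make up ∂F/∂x and the coefficient of y' is ∂F/∂y:
  ∂F/∂x = 2x,
  ∂F/∂y = 2y.

Since d/dx[F] = ∂F/∂x + (∂F/∂y)·y' = 0, solve for y':
  (∂F/∂y)·y' = -∂F/∂x
  dy/dx = -(∂F/∂x)/(∂F/∂y) = -(2x)/(2y) = -x/y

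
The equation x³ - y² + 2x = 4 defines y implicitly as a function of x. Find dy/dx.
Differentiate both sides with respect to x, treating y as y(x). By the chain rule, any term containing y contributes a factor of y' = dy/dx when we differentiate it.

Move every term to one side and write the relation as F(x, y) = 0. Term by term,
  d/dx[x^3] = 3x^2
  d/dx[2x] = 2
  d/dx[-y^2] = -2y·y'
  d/dx[-4] = 0

The pieces without y' make up ∂F/∂x and the coefficient of y' is ∂F/∂y:
  ∂F/∂x = 3x^2 + 2,
  ∂F/∂y = -2y.

Since d/dx[F] = ∂F/∂x + (∂F/∂y)·y' = 0, solve for y':
  (∂F/∂y)·y' = -∂F/∂x
  dy/dx = -(∂F/∂x)/(∂F/∂y) = -(3x^2 + 2)/(-2y) = (3x^2 + 2)/(2y)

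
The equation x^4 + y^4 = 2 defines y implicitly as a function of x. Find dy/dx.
Apply d/dx to both sides, remembering that y depends on x. Each occurrence of y therefore brings in a y' = dy/dx via the chain rule.

With F(x, y) equal to the left-hand side minus the right, differentiate F term by term:
  d/dx[x^4] = 4x^3
  d/dx[y^4] = 4y^3·y'
  d/dx[-2] = 0
Adding these up, d/dx[F] = 0 becomes
  (4x^3) + (4y^3)·y' = 0,
so isolating y',
  dy/dx = -(4x^3)/(4y^3) = -x^3/y^3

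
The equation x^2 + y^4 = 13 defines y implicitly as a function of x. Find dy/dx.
Take d/dx of both sides. Since y is implicitly a function of x, the chain rule attaches a y' = dy/dx factor whenever we differentiate through y.

Set F(x, y) = (left side) − (right side), so the curve is F = 0. Differentiating each term of F:
  d/dx[x^2] = 2x
  d/dx[y^4] = 4y^3·y'
  d/dx[-13] = 0

Collecting, the y'-free part is the partial derivative in x and the y' coefficient is the partial derivative in y:
  ∂F/∂x = 2x
  ∂F/∂y = 4y^3

so d/dx[F(x, y(x))] = ∂F/∂x + (∂F/∂y)·y' = 0. Rearranging,
  dy/dx = -(∂F/∂x)/(∂F/∂y) = -(2x)/(4y^3) = -x/(2y^3)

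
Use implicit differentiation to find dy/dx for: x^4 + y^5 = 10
Apply d/dx to both sides, remembering that y depends on x. Each occurrence of y therefore brings in a y' = dy/dx via the chain rule.

With F(x, y) equal to the left-hand side minus the right, differentiate F term by term:
  d/dx[x^4] = 4x^3
  d/dx[y^5] = 5y^4·y'
  d/dx[-10] = 0
Adding these up, d/dx[F] = 0 becomes
  (4x^3) + (5y^4)·y' = 0,
so isolating y',
  dy/dx = -(4x^3)/(5y^4) = -4x^3/(5y^4)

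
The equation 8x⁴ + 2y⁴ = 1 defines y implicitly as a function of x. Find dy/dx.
Differentiate both sides with respect to x, treating y as y(x). By the chain rule, any term containing y contributes a factor of y' = dy/dx when we differentiate it.

Move every term to one side and write the relation as F(x, y) = 0. Term by term,
  d/dx[8x^4] = 32x^3
  d/dx[2y^4] = 8y^3·y'
  d/dx[-1] = 0

The pieces without y' make up ∂F/∂x and the coefficient of y' is ∂F/∂y:
  ∂F/∂x = 32x^3,
  ∂F/∂y = 8y^3.

Since d/dx[F] = ∂F/∂x + (∂F/∂y)·y' = 0, solve for y':
  (∂F/∂y)·y' = -∂F/∂x
  dy/dx = -(∂F/∂x)/(∂F/∂y) = -(32x^3)/(8y^3) = -4x^3/y^3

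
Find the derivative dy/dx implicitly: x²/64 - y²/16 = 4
Differentiate the relation implicitly: treat y = y(x) and apply the chain rule, so every y-derivative picks up a y' = dy/dx factor.

With everything moved to the left-hand side, differentiate term by term:
  d/dx[x^2/64] = x/32
  d/dx[-y^2/16] = -y·y'/8
  d/dx[-4] = 0

Separating the contributions that come from x directly and those that come through y:
  without y':      x/32
  multiplying y':  -y/8

so (x/32) + (-y/8)·y' = 0, and therefore
  dy/dx = -(x/32)/(-y/8) = x/(4y)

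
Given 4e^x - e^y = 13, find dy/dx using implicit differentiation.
Differentiate both sides with respect to x, treating y as y(x). By the chain rule, any term containing y contributes a factor of y' = dy/dx when we differentiate it.

Move every term to one side and write the relation as F(x, y) = 0. Term by term,
  d/dx[4e^(x)] = 4e^(x)
  d/dx[-e^(y)] = -y'·e^(y)
  d/dx[-13] = 0

The pieces without y' make up ∂F/∂x and the coefficient of y' is ∂F/∂y:
  ∂F/∂x = 4e^(x),
  ∂F/∂y = -e^(y).

Since d/dx[F] = ∂F/∂x + (∂F/∂y)·y' = 0, solve for y':
  (∂F/∂y)·y' = -∂F/∂x
  dy/dx = -(∂F/∂x)/(∂F/∂y) = -(4e^(x))/(-e^(y)) = 4e^(x - y)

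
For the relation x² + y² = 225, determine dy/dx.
Differentiate the relation implicitly: treat y = y(x) and apply the chain rule, so every y-derivative picks up a y' = dy/dx factor.

With everything moved to the left-hand side, differentiate term by term:
  d/dx[x^2] = 2x
  d/dx[y^2] = 2y·y'
  d/dx[-225] = 0

Separating the contributions that come from x directly and those that come through y:
  without y':      2x
  multiplying y':  2y

so (2x) + (2y)·y' = 0, and therefore
  dy/dx = -(2x)/(2y) = -x/y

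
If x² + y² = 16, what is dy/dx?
Differentiate both sides with respect to x, treating y as y(x). By the chain rule, any term containing y contributes a factor of y' = dy/dx when we differentiate it.

Move every term to one side and write the relation as F(x, y) = 0. Term by term,
  d/dx[x^2] = 2x
  d/dx[y^2] = 2y·y'
  d/dx[-16] = 0

The pieces without y' make up ∂F/∂x and the coefficient of y' is ∂F/∂y:
  ∂F/∂x = 2x,
  ∂F/∂y = 2y.

Since d/dx[F] = ∂F/∂x + (∂F/∂y)·y' = 0, solve for y':
  (∂F/∂y)·y' = -∂F/∂x
  dy/dx = -(∂F/∂x)/(∂F/∂y) = -(2x)/(2y) = -x/y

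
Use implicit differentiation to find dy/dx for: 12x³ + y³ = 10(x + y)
Differentiate both sides with respect to x, treating y as y(x). By the chain rule, any term containing y contributes a factor of y' = dy/dx when we differentiate it.

Move every term to one side and write the relation as F(x, y) = 0. Term by term,
  d/dx[12x^3] = 36x^2
  d/dx[-10x] = -10
  d/dx[y^3] = 3y^2·y'
  d/dx[-10y] = -10·y'

The pieces without y' make up ∂F/∂x and the coefficient of y' is ∂F/∂y:
  ∂F/∂x = 36x^2 - 10,
  ∂F/∂y = 3y^2 - 10.

Since d/dx[F] = ∂F/∂x + (∂F/∂y)·y' = 0, solve for y':
  (∂F/∂y)·y' = -∂F/∂x
  dy/dx = -(∂F/∂x)/(∂F/∂y) = -(36x^2 - 10)/(3y^2 - 10) = 2(5 - 18x^2)/(3y^2 - 10)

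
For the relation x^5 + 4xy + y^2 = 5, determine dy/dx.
Apply d/dx to both sides, remembering that y depends on x. Each occurrence of y therefore brings in a y' = dy/dx via the chain rule.

With F(x, y) equal to the left-hand side minus the right, differentiate F term by term:
  d/dx[x^5] = 5x^4
  d/dx[4xy] = 4x·y' + 4y
  d/dx[y^2] = 2y·y'
  d/dx[-5] = 0
Adding these up, d/dx[F] = 0 becomes
  (5x^4 + 4y) + (4x + 2y)·y' = 0,
so isolating y',
  dy/dx = -(5x^4 + 4y)/(4x + 2y) = (-5x^4 - 4y)/(2(2x + y))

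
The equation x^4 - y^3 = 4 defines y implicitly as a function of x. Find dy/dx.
Differentiate the relation implicitly: treat y = y(x) and apply the chain rule, so every y-derivative picks up a y' = dy/dx factor.

With everything moved to the left-hand side, differentiate term by term:
  d/dx[x^4] = 4x^3
  d/dx[-y^3] = -3y^2·y'
  d/dx[-4] = 0

Separating the contributions that come from x directly and those that come through y:
  without y':      4x^3
  multiplying y':  -3y^2

so (4x^3) + (-3y^2)·y' = 0, and therefore
  dy/dx = -(4x^3)/(-3y^2) = 4x^3/(3y^2)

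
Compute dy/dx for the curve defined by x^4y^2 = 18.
Differentiate the relation implicitly: treat y = y(x) and apply the chain rule, so every y-derivative picks up a y' = dy/dx factor.

With everything moved to the left-hand side, differentiate term by term:
  d/dx[x^4y^2] = 2x^4y·y' + 4x^3y^2
  d/dx[-18] = 0

Separating the contributions that come from x directly and those that come through y:
  without y':      4x^3y^2
  multiplying y':  2x^4y

so (4x^3y^2) + (2x^4y)·y' = 0, and therefore
  dy/dx = -(4x^3y^2)/(2x^4y) = -2y/x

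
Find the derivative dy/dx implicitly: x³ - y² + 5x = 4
Differentiate the relation implicitly: treat y = y(x) and apply the chain rule, so every y-derivative picks up a y' = dy/dx factor.

With everything moved to the left-hand side, differentiate term by term:
  d/dx[x^3] = 3x^2
  d/dx[5x] = 5
  d/dx[-y^2] = -2y·y'
  d/dx[-4] = 0

Separating the contributions that come from x directly and those that come through y:
  without y':      3x^2 + 5
  multiplying y':  -2y

so (3x^2 + 5) + (-2y)·y' = 0, and therefore
  dy/dx = -(3x^2 + 5)/(-2y) = (3x^2 + 5)/(2y)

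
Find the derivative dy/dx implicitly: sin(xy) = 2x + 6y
Take d/dx of both sides. Since y is implicitly a function of x, the chain rule attaches a y' = dy/dx factor whenever we differentiate through y.

Set F(x, y) = (left side) − (right side), so the curve is F = 0. Differentiating each term of F:
  d/dx[-2x] = -2
  d/dx[-6y] = -6·y'
  d/dx[sin(xy)] = (x·y' + y)·cos(xy)

Collecting, the y'-free part is the partial derivative in x and the y' coefficient is the partial derivative in y:
  ∂F/∂x = y·cos(xy) - 2
  ∂F/∂y = x·cos(xy) - 6

so d/dx[F(x, y(x))] = ∂F/∂x + (∂F/∂y)·y' = 0. Rearranging,
  dy/dx = -(∂F/∂x)/(∂F/∂y) = -(y·cos(xy) - 2)/(x·cos(xy) - 6) = (-y·cos(xy) + 2)/(x·cos(xy) - 6)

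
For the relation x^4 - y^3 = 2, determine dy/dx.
Apply d/dx to both sides, remembering that y depends on x. Each occurrence of y therefore brings in a y' = dy/dx via the chain rule.

With F(x, y) equal to the left-hand side minus the right, differentiate F term by term:
  d/dx[x^4] = 4x^3
  d/dx[-y^3] = -3y^2·y'
  d/dx[-2] = 0
Adding these up, d/dx[F] = 0 becomes
  (4x^3) + (-3y^2)·y' = 0,
so isolating y',
  dy/dx = -(4x^3)/(-3y^2) = 4x^3/(3y^2)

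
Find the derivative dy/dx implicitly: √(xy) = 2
Take d/dx of both sides. Since y is implicitly a function of x, the chain rule attaches a y' = dy/dx factor whenever we differentiate through y.

Set F(x, y) = (left side) − (right side), so the curve is F = 0. Differentiating each term of F:
  d/dx[√(xy)] = √(xy)(x·y'/2 + y/2)/(xy)
  d/dx[-2] = 0

Collecting, the y'-free part is the partial derivative in x and the y' coefficient is the partial derivative in y:
  ∂F/∂x = √(xy)/(2x)
  ∂F/∂y = √(xy)/(2y)

so d/dx[F(x, y(x))] = ∂F/∂x + (∂F/∂y)·y' = 0. Rearranging,
  dy/dx = -(∂F/∂x)/(∂F/∂y) = -(√(xy)/(2x))/(√(xy)/(2y)) = -y/x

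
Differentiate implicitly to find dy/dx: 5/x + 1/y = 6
Take d/dx of both sides. Since y is implicitly a function of x, the chain rule attaches a y' = dy/dx factor whenever we differentiate through y.

Set F(x, y) = (left side) − (right side), so the curve is F = 0. Differentiating each term of F:
  d/dx[1/y] = -y'/y^2
  d/dx[5/x] = -5/x^2
  d/dx[-6] = 0

Collecting, the y'-free part is the partial derivative in x and the y' coefficient is the partial derivative in y:
  ∂F/∂x = -5/x^2
  ∂F/∂y = -1/y^2

so d/dx[F(x, y(x))] = ∂F/∂x + (∂F/∂y)·y' = 0. Rearranging,
  dy/dx = -(∂F/∂x)/(∂F/∂y) = -(-5/x^2)/(-1/y^2) = -5y^2/x^2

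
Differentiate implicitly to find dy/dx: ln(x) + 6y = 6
Take d/dx of both sides. Since y is implicitly a function of x, the chain rule attaches a y' = dy/dx factor whenever we differentiate through y.

Set F(x, y) = (left side) − (right side), so the curve is F = 0. Differentiating each term of F:
  d/dx[6y] = 6·y'
  d/dx[ln(x)] = 1/x
  d/dx[-6] = 0

Collecting, the y'-free part is the partial derivative in x and the y' coefficient is the partial derivative in y:
  ∂F/∂x = 1/x
  ∂F/∂y = 6

so d/dx[F(x, y(x))] = ∂F/∂x + (∂F/∂y)·y' = 0. Rearranging,
  dy/dx = -(∂F/∂x)/(∂F/∂y) = -(1/x)/(6) = -1/(6x)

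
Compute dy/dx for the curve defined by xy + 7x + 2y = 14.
Differentiate both sides with respect to x, treating y as y(x). By the chain rule, any term containing y contributes a factor of y' = dy/dx when we differentiate it.

Move every term to one side and write the relation as F(x, y) = 0. Term by term,
  d/dx[xy] = x·y' + y
  d/dx[7x] = 7
  d/dx[2y] = 2·y'
  d/dx[-14] = 0

The pieces without y' make up ∂F/∂x and the coefficient of y' is ∂F/∂y:
  ∂F/∂x = y + 7,
  ∂F/∂y = x + 2.

Since d/dx[F] = ∂F/∂x + (∂F/∂y)·y' = 0, solve for y':
  (∂F/∂y)·y' = -∂F/∂x
  dy/dx = -(∂F/∂x)/(∂F/∂y) = -(y + 7)/(x + 2) = (-y - 7)/(x + 2)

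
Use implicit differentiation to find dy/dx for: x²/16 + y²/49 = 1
Differentiate the relation implicitly: treat y = y(x) and apply the chain rule, so every y-derivative picks up a y' = dy/dx factor.

With everything moved to the left-hand side, differentiate term by term:
  d/dx[x^2/16] = x/8
  d/dx[y^2/49] = 2y·y'/49
  d/dx[-1] = 0

Separating the contributions that come from x directly and those that come through y:
  without y':      x/8
  multiplying y':  2y/49

so (x/8) + (2y/49)·y' = 0, and therefore
  dy/dx = -(x/8)/(2y/49) = -49x/(16y)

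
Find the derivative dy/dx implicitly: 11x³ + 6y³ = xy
Differentiate both sides with respect to x, treating y as y(x). By the chain rule, any term containing y contributes a factor of y' = dy/dx when we differentiate it.

Move every term to one side and write the relation as F(x, y) = 0. Term by term,
  d/dx[11x^3] = 33x^2
  d/dx[-xy] = -x·y' - y
  d/dx[6y^3] = 18y^2·y'

The pieces without y' make up ∂F/∂x and the coefficient of y' is ∂F/∂y:
  ∂F/∂x = 33x^2 - y,
  ∂F/∂y = -x + 18y^2.

Since d/dx[F] = ∂F/∂x + (∂F/∂y)·y' = 0, solve for y':
  (∂F/∂y)·y' = -∂F/∂x
  dy/dx = -(∂F/∂x)/(∂F/∂y) = -(33x^2 - y)/(-x + 18y^2) = (33x^2 - y)/(x - 18y^2)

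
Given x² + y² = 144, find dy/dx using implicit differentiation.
Take d/dx of both sides. Since y is implicitly a function of x, the chain rule attaches a y' = dy/dx factor whenever we differentiate through y.

Set F(x, y) = (left side) − (right side), so the curve is F = 0. Differentiating each term of F:
  d/dx[x^2] = 2x
  d/dx[y^2] = 2y·y'
  d/dx[-144] = 0

Collecting, the y'-free part is the partial derivative in x and the y' coefficient is the partial derivative in y:
  ∂F/∂x = 2x
  ∂F/∂y = 2y

so d/dx[F(x, y(x))] = ∂F/∂x + (∂F/∂y)·y' = 0. Rearranging,
  dy/dx = -(∂F/∂x)/(∂F/∂y) = -(2x)/(2y) = -x/y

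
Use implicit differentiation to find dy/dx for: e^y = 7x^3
Take d/dx of both sides. Since y is implicitly a function of x, the chain rule attaches a y' = dy/dx factor whenever we differentiate through y.

Set F(x, y) = (left side) − (right side), so the curve is F = 0. Differentiating each term of F:
  d/dx[-7x^3] = -21x^2
  d/dx[e^(y)] = y'·e^(y)

Collecting, the y'-free part is the partial derivative in x and the y' coefficient is the partial derivative in y:
  ∂F/∂x = -21x^2
  ∂F/∂y = e^(y)

so d/dx[F(x, y(x))] = ∂F/∂x + (∂F/∂y)·y' = 0. Rearranging,
  dy/dx = -(∂F/∂x)/(∂F/∂y) = -(-21x^2)/(e^(y)) = 21x^2e^(-y)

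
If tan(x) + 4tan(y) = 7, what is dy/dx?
Differentiate the relation implicitly: treat y = y(x) and apply the chain rule, so every y-derivative picks up a y' = dy/dx factor.

With everything moved to the left-hand side, differentiate term by term:
  d/dx[tan(x)] = tan(x)^2 + 1
  d/dx[4tan(y)] = 4·y'(tan(y)^2 + 1)
  d/dx[-7] = 0

Separating the contributions that come from x directly and those that come through y:
  without y':      tan(x)^2 + 1
  multiplying y':  4tan(y)^2 + 4

so (tan(x)^2 + 1) + (4tan(y)^2 + 4)·y' = 0, and therefore
  dy/dx = -(tan(x)^2 + 1)/(4tan(y)^2 + 4) = -cos(y)^2/(4cos(x)^2)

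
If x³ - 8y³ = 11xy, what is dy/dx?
Differentiate both sides with respect to x, treating y as y(x). By the chain rule, any term containing y contributes a factor of y' = dy/dx when we differentiate it.

Move every term to one side and write the relation as F(x, y) = 0. Term by term,
  d/dx[x^3] = 3x^2
  d/dx[-11xy] = -11x·y' - 11y
  d/dx[-8y^3] = -24y^2·y'

The pieces without y' make up ∂F/∂x and the coefficient of y' is ∂F/∂y:
  ∂F/∂x = 3x^2 - 11y,
  ∂F/∂y = -11x - 24y^2.

Since d/dx[F] = ∂F/∂x + (∂F/∂y)·y' = 0, solve for y':
  (∂F/∂y)·y' = -∂F/∂x
  dy/dx = -(∂F/∂x)/(∂F/∂y) = -(3x^2 - 11y)/(-11x - 24y^2) = (3x^2 - 11y)/(11x + 24y^2)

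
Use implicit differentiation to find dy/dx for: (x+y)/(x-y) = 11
Apply d/dx to both sides, remembering that y depends on x. Each occurrence of y therefore brings in a y' = dy/dx via the chain rule.

With F(x, y) equal to the left-hand side minus the right, differentiate F term by term:
  d/dx[(x + y)/(x - y)] = (y' + 1)/(x - y) + (x + y)(y' - 1)/(x - y)^2
  d/dx[-11] = 0
Adding these up, d/dx[F] = 0 becomes
  (1/(x - y) - (x + y)/(x - y)^2) + (1/(x - y) + (x + y)/(x - y)^2)·y' = 0,
so isolating y',
  dy/dx = -(1/(x - y) - (x + y)/(x - y)^2)/(1/(x - y) + (x + y)/(x - y)^2)
        = -(-2y/(x - y)^2)/(2x/(x - y)^2) = y/x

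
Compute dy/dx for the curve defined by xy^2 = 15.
Take d/dx of both sides. Since y is implicitly a function of x, the chain rule attaches a y' = dy/dx factor whenever we differentiate through y.

Set F(x, y) = (left side) − (right side), so the curve is F = 0. Differentiating each term of F:
  d/dx[xy^2] = 2xy·y' + y^2
  d/dx[-15] = 0

Collecting, the y'-free part is the partial derivative in x and the y' coefficient is the partial derivative in y:
  ∂F/∂x = y^2
  ∂F/∂y = 2xy

so d/dx[F(x, y(x))] = ∂F/∂x + (∂F/∂y)·y' = 0. Rearranging,
  dy/dx = -(∂F/∂x)/(∂F/∂y) = -(y^2)/(2xy) = -y/(2x)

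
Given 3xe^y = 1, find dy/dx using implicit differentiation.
Apply d/dx to both sides, remembering that y depends on x. Each occurrence of y therefore brings in a y' = dy/dx via the chain rule.

With F(x, y) equal to the left-hand side minus the right, differentiate F term by term:
  d/dx[3x·e^(y)] = 3x·y'·e^(y) + 3e^(y)
  d/dx[-1] = 0
Adding these up, d/dx[F] = 0 becomes
  (3e^(y)) + (3x·e^(y))·y' = 0,
so isolating y',
  dy/dx = -(3e^(y))/(3x·e^(y)) = -1/x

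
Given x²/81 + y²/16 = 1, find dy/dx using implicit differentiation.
Take d/dx of both sides. Since y is implicitly a function of x, the chain rule attaches a y' = dy/dx factor whenever we differentiate through y.

Set F(x, y) = (left side) − (right side), so the curve is F = 0. Differentiating each term of F:
  d/dx[x^2/81] = 2x/81
  d/dx[y^2/16] = y·y'/8
  d/dx[-1] = 0

Collecting, the y'-free part is the partial derivative in x and the y' coefficient is the partial derivative in y:
  ∂F/∂x = 2x/81
  ∂F/∂y = y/8

so d/dx[F(x, y(x))] = ∂F/∂x + (∂F/∂y)·y' = 0. Rearranging,
  dy/dx = -(∂F/∂x)/(∂F/∂y) = -(2x/81)/(y/8) = -16x/(81y)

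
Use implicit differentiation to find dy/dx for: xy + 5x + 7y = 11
Take d/dx of both sides. Since y is implicitly a function of x, the chain rule attaches a y' = dy/dx factor whenever we differentiate through y.

Set F(x, y) = (left side) − (right side), so the curve is F = 0. Differentiating each term of F:
  d/dx[xy] = x·y' + y
  d/dx[5x] = 5
  d/dx[7y] = 7·y'
  d/dx[-11] = 0

Collecting, the y'-free part is the partial derivative in x and the y' coefficient is the partial derivative in y:
  ∂F/∂x = y + 5
  ∂F/∂y = x + 7

so d/dx[F(x, y(x))] = ∂F/∂x + (∂F/∂y)·y' = 0. Rearranging,
  dy/dx = -(∂F/∂x)/(∂F/∂y) = -(y + 5)/(x + 7) = (-y - 5)/(x + 7)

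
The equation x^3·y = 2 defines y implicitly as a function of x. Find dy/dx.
Differentiate the relation implicitly: treat y = y(x) and apply the chain rule, so every y-derivative picks up a y' = dy/dx factor.

With everything moved to the left-hand side, differentiate term by term:
  d/dx[x^3y] = x^3·y' + 3x^2y
  d/dx[-2] = 0

Separating the contributions that come from x directly and those that come through y:
  without y':      3x^2y
  multiplying y':  x^3

so (3x^2y) + (x^3)·y' = 0, and therefore
  dy/dx = -(3x^2y)/(x^3) = -3y/x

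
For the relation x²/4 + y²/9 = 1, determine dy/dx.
Apply d/dx to both sides, remembering that y depends on x. Each occurrence of y therefore brings in a y' = dy/dx via the chain rule.

With F(x, y) equal to the left-hand side minus the right, differentiate F term by term:
  d/dx[x^2/4] = x/2
  d/dx[y^2/9] = 2y·y'/9
  d/dx[-1] = 0
Adding these up, d/dx[F] = 0 becomes
  (x/2) + (2y/9)·y' = 0,
so isolating y',
  dy/dx = -(x/2)/(2y/9) = -9x/(4y)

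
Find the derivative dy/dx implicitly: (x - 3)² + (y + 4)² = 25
Take d/dx of both sides. Since y is implicitly a function of x, the chain rule attaches a y' = dy/dx factor whenever we differentiate through y.

Set F(x, y) = (left side) − (right side), so the curve is F = 0. Differentiating each term of F:
  d/dx[(x - 3)^2] = 2x - 6
  d/dx[(y + 4)^2] = 2·y'(y + 4)
  d/dx[-25] = 0

Collecting, the y'-free part is the partial derivative in x and the y' coefficient is the partial derivative in y:
  ∂F/∂x = 2x - 6
  ∂F/∂y = 2y + 8

so d/dx[F(x, y(x))] = ∂F/∂x + (∂F/∂y)·y' = 0. Rearranging,
  dy/dx = -(∂F/∂x)/(∂F/∂y) = -(2x - 6)/(2y + 8) = (3 - x)/(y + 4)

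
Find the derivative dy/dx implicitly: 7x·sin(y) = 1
Differentiate both sides with respect to x, treating y as y(x). By the chain rule, any term containing y contributes a factor of y' = dy/dx when we differentiate it.

Move every term to one side and write the relation as F(x, y) = 0. Term by term,
  d/dx[7x·sin(y)] = 7x·y'·cos(y) + 7sin(y)
  d/dx[-1] = 0

The pieces without y' make up ∂F/∂x and the coefficient of y' is ∂F/∂y:
  ∂F/∂x = 7sin(y),
  ∂F/∂y = 7x·cos(y).

Since d/dx[F] = ∂F/∂x + (∂F/∂y)·y' = 0, solve for y':
  (∂F/∂y)·y' = -∂F/∂x
  dy/dx = -(∂F/∂x)/(∂F/∂y) = -(7sin(y))/(7x·cos(y)) = -tan(y)/x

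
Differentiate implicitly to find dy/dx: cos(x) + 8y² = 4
Differentiate both sides with respect to x, treating y as y(x). By the chain rule, any term containing y contributes a factor of y' = dy/dx when we differentiate it.

Move every term to one side and write the relation as F(x, y) = 0. Term by term,
  d/dx[8y^2] = 16y·y'
  d/dx[cos(x)] = -sin(x)
  d/dx[-4] = 0

The pieces without y' make up ∂F/∂x and the coefficient of y' is ∂F/∂y:
  ∂F/∂x = -sin(x),
  ∂F/∂y = 16y.

Since d/dx[F] = ∂F/∂x + (∂F/∂y)·y' = 0, solve for y':
  (∂F/∂y)·y' = -∂F/∂x
  dy/dx = -(∂F/∂x)/(∂F/∂y) = -(-sin(x))/(16y) = sin(x)/(16y)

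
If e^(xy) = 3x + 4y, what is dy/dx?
Differentiate both sides with respect to x, treating y as y(x). By the chain rule, any term containing y contributes a factor of y' = dy/dx when we differentiate it.

Move every term to one side and write the relation as F(x, y) = 0. Term by term,
  d/dx[-3x] = -3
  d/dx[-4y] = -4·y'
  d/dx[e^(xy)] = (x·y' + y)·e^(xy)

The pieces without y' make up ∂F/∂x and the coefficient of y' is ∂F/∂y:
  ∂F/∂x = y·e^(xy) - 3,
  ∂F/∂y = x·e^(xy) - 4.

Since d/dx[F] = ∂F/∂x + (∂F/∂y)·y' = 0, solve for y':
  (∂F/∂y)·y' = -∂F/∂x
  dy/dx = -(∂F/∂x)/(∂F/∂y) = -(y·e^(xy) - 3)/(x·e^(xy) - 4) = (-y·e^(xy) + 3)/(x·e^(xy) - 4)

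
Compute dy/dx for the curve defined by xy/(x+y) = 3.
Differentiate the relation implicitly: treat y = y(x) and apply the chain rule, so every y-derivative picks up a y' = dy/dx factor.

With everything moved to the left-hand side, differentiate term by term:
  d/dx[xy/(x + y)] = xy(-y' - 1)/(x + y)^2 + x·y'/(x + y) + y/(x + y)
  d/dx[-3] = 0

Separating the contributions that come from x directly and those that come through y:
  without y':      -xy/(x + y)^2 + y/(x + y)
  multiplying y':  -xy/(x + y)^2 + x/(x + y)

so (-xy/(x + y)^2 + y/(x + y)) + (-xy/(x + y)^2 + x/(x + y))·y' = 0, and therefore
  dy/dx = -(-xy/(x + y)^2 + y/(x + y))/(-xy/(x + y)^2 + x/(x + y))
        = -(y^2/(x + y)^2)/(x^2/(x + y)^2) = -y^2/x^2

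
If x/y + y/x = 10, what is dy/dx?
Take d/dx of both sides. Since y is implicitly a function of x, the chain rule attaches a y' = dy/dx factor whenever we differentiate through y.

Set F(x, y) = (left side) − (right side), so the curve is F = 0. Differentiating each term of F:
  d/dx[x/y] = -x·y'/y^2 + 1/y
  d/dx[y/x] = y'/x - y/x^2
  d/dx[-10] = 0

Collecting, the y'-free part is the partial derivative in x and the y' coefficient is the partial derivative in y:
  ∂F/∂x = 1/y - y/x^2
  ∂F/∂y = -x/y^2 + 1/x

so d/dx[F(x, y(x))] = ∂F/∂x + (∂F/∂y)·y' = 0. Rearranging,
  dy/dx = -(∂F/∂x)/(∂F/∂y) = -(1/y - y/x^2)/(-x/y^2 + 1/x)
        = -((x - y)(x + y)/(x^2y))/(-(x - y)(x + y)/(xy^2)) = y/x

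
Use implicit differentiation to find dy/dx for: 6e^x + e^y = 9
Differentiate both sides with respect to x, treating y as y(x). By the chain rule, any term containing y contributes a factor of y' = dy/dx when we differentiate it.

Move every term to one side and write the relation as F(x, y) = 0. Term by term,
  d/dx[6e^(x)] = 6e^(x)
  d/dx[e^(y)] = y'·e^(y)
  d/dx[-9] = 0

The pieces without y' make up ∂F/∂x and the coefficient of y' is ∂F/∂y:
  ∂F/∂x = 6e^(x),
  ∂F/∂y = e^(y).

Since d/dx[F] = ∂F/∂x + (∂F/∂y)·y' = 0, solve for y':
  (∂F/∂y)·y' = -∂F/∂x
  dy/dx = -(∂F/∂x)/(∂F/∂y) = -(6e^(x))/(e^(y)) = -6e^(x - y)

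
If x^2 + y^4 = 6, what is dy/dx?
Take d/dx of both sides. Since y is implicitly a function of x, the chain rule attaches a y' = dy/dx factor whenever we differentiate through y.

Set F(x, y) = (left side) − (right side), so the curve is F = 0. Differentiating each term of F:
  d/dx[x^2] = 2x
  d/dx[y^4] = 4y^3·y'
  d/dx[-6] = 0

Collecting, the y'-free part is the partial derivative in x and the y' coefficient is the partial derivative in y:
  ∂F/∂x = 2x
  ∂F/∂y = 4y^3

so d/dx[F(x, y(x))] = ∂F/∂x + (∂F/∂y)·y' = 0. Rearranging,
  dy/dx = -(∂F/∂x)/(∂F/∂y) = -(2x)/(4y^3) = -x/(2y^3)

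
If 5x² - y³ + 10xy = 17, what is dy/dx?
Differentiate both sides with respect to x, treating y as y(x). By the chain rule, any term containing y contributes a factor of y' = dy/dx when we differentiate it.

Move every term to one side and write the relation as F(x, y) = 0. Term by term,
  d/dx[5x^2] = 10x
  d/dx[10xy] = 10x·y' + 10y
  d/dx[-y^3] = -3y^2·y'
  d/dx[-17] = 0

The pieces without y' make up ∂F/∂x and the coefficient of y' is ∂F/∂y:
  ∂F/∂x = 10x + 10y,
  ∂F/∂y = 10x - 3y^2.

Since d/dx[F] = ∂F/∂x + (∂F/∂y)·y' = 0, solve for y':
  (∂F/∂y)·y' = -∂F/∂x
  dy/dx = -(∂F/∂x)/(∂F/∂y) = -(10x + 10y)/(10x - 3y^2) = 10(-x - y)/(10x - 3y^2)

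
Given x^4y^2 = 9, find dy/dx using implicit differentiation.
Differentiate the relation implicitly: treat y = y(x) and apply the chain rule, so every y-derivative picks up a y' = dy/dx factor.

With everything moved to the left-hand side, differentiate term by term:
  d/dx[x^4y^2] = 2x^4y·y' + 4x^3y^2
  d/dx[-9] = 0

Separating the contributions that come from x directly and those that come through y:
  without y':      4x^3y^2
  multiplying y':  2x^4y

so (4x^3y^2) + (2x^4y)·y' = 0, and therefore
  dy/dx = -(4x^3y^2)/(2x^4y) = -2y/x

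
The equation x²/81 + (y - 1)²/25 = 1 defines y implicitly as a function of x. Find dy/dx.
Take d/dx of both sides. Since y is implicitly a function of x, the chain rule attaches a y' = dy/dx factor whenever we differentiate through y.

Set F(x, y) = (left side) − (right side), so the curve is F = 0. Differentiating each term of F:
  d/dx[x^2/81] = 2x/81
  d/dx[(y - 1)^2/25] = 2·y'(y - 1)/25
  d/dx[-1] = 0

Collecting, the y'-free part is the partial derivative in x and the y' coefficient is the partial derivative in y:
  ∂F/∂x = 2x/81
  ∂F/∂y = 2y/25 - 2/25

so d/dx[F(x, y(x))] = ∂F/∂x + (∂F/∂y)·y' = 0. Rearranging,
  dy/dx = -(∂F/∂x)/(∂F/∂y) = -(2x/81)/(2y/25 - 2/25)
        = -(2x/81)/(2(y - 1)/25) = -25x/(81y - 81)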